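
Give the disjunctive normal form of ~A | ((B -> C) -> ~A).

~A | ((B -> C) -> ~A)
= ~A | ~(B -> C) | ~A   — eliminate ->
= ~A | ~(~B | C) | ~A   — eliminate ->
= ~A | (~~B & ~C) | ~A   — De Morgan
= ~A | (B & ~C) | ~A   — double negation
= ~A | (B & ~C)   — simplify

~A | (B & ~C)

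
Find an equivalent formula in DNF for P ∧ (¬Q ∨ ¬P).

P ∧ (¬Q ∨ ¬P)
≡ (P ∧ ¬Q) ∨ (P ∧ ¬P)   — distribute ∧ over ∨
≡ P ∧ ¬Q   — simplify

P ∧ ¬Q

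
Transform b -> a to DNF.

b -> a
≡ ~b | a   — eliminate ->

~b | a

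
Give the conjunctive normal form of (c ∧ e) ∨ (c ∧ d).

c ∧ (e ∨ d)

(c ∧ e) ∨ (c ∧ d)
≡ (c ∨ c) ∧ (c ∨ d) ∧ (e ∨ c) ∧ (e ∨ d)   [distribute ∨ over ∧]
≡ c ∧ (e ∨ d)   [simplify]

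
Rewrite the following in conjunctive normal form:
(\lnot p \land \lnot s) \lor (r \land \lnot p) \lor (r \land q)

(\lnot p \lor r) \land (\lnot p \lor q) \land (\lnot s \lor r)

(\lnot p \land \lnot s) \lor (r \land \lnot p) \lor (r \land q)
≡ (\lnot p \lor r \lor r) \land (\lnot p \lor r \lor q) \land (\lnot p \lor \lnot p \lor r) \land (\lnot p \lor \lnot p \lor q) \land (\lnot s \lor r \lor r) \land (\lnot s \lor r \lor q) \land (\lnot s \lor \lnot p \lor r) \land (\lnot s \lor \lnot p \lor q)
≡ (\lnot p \lor r) \land (\lnot p \lor q) \land (\lnot s \lor r)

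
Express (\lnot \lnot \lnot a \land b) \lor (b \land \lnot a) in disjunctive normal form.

\lnot a \land b

(\lnot \lnot \lnot a \land b) \lor (b \land \lnot a)
= (\lnot a \land b) \lor (b \land \lnot a)   — double negation
= \lnot a \land b   — simplify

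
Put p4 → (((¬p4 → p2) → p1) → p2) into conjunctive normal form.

¬p4 ∨ ¬p1 ∨ p2

p4 → (((¬p4 → p2) → p1) → p2)
≡ ¬p4 ∨ (((¬p4 → p2) → p1) → p2)   (eliminate →)
≡ ¬p4 ∨ ¬((¬p4 → p2) → p1) ∨ p2   (eliminate →)
≡ ¬p4 ∨ ¬(¬(¬p4 → p2) ∨ p1) ∨ p2   (eliminate →)
≡ ¬p4 ∨ ¬(¬(¬¬p4 ∨ p2) ∨ p1) ∨ p2   (eliminate →)
≡ ¬p4 ∨ (¬¬(¬¬p4 ∨ p2) ∧ ¬p1) ∨ p2   (De Morgan)
≡ ¬p4 ∨ ((¬¬p4 ∨ p2) ∧ ¬p1) ∨ p2   (double negation)
≡ ¬p4 ∨ ((p4 ∨ p2) ∧ ¬p1) ∨ p2   (double negation)
≡ (¬p4 ∨ p4 ∨ p2 ∨ p2) ∧ (¬p4 ∨ ¬p1 ∨ p2)   (distribute ∨ over ∧)
≡ ¬p4 ∨ ¬p1 ∨ p2   (simplify)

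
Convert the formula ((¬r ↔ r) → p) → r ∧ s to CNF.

((¬r ↔ r) → p) → r ∧ s
= ¬((¬r ↔ r) → p) ∨ r ∧ s   [eliminate →]
= ¬(¬(¬r ↔ r) ∨ p) ∨ r ∧ s   [eliminate →]
= ¬(¬((¬r → r) ∧ (r → ¬r)) ∨ p) ∨ r ∧ s   [eliminate ↔]
= ¬(¬((¬¬r ∨ r) ∧ (r → ¬r)) ∨ p) ∨ r ∧ s   [eliminate →]
= ¬(¬((¬¬r ∨ r) ∧ (¬r ∨ ¬r)) ∨ p) ∨ r ∧ s   [eliminate →]
= ¬¬((¬¬r ∨ r) ∧ (¬r ∨ ¬r)) ∧ ¬p ∨ r ∧ s   [De Morgan]
= (¬¬r ∨ r) ∧ (¬r ∨ ¬r) ∧ ¬p ∨ r ∧ s   [double negation]
= (r ∨ r) ∧ (¬r ∨ ¬r) ∧ ¬p ∨ r ∧ s   [double negation]
= (r ∨ r ∨ r) ∧ (r ∨ r ∨ s) ∧ (¬r ∨ ¬r ∨ r) ∧ (¬r ∨ ¬r ∨ s) ∧ (¬p ∨ r) ∧ (¬p ∨ s)   [distribute ∨ over ∧]
= r ∧ (¬r ∨ s) ∧ (¬p ∨ s)   [simplify]

r ∧ (¬r ∨ s) ∧ (¬p ∨ s)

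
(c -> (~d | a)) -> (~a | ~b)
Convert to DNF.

~a | ~b

(c -> (~d | a)) -> (~a | ~b)
⇔ ~(c -> (~d | a)) | ~a | ~b   [eliminate ->]
⇔ ~(~c | ~d | a) | ~a | ~b   [eliminate ->]
⇔ (~~c & ~~d & ~a) | ~a | ~b   [De Morgan]
⇔ (c & ~~d & ~a) | ~a | ~b   [double negation]
⇔ (c & d & ~a) | ~a | ~b   [double negation]
⇔ ~a | ~b   [simplify]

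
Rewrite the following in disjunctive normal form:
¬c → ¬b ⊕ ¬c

c ∨ b ∧ ¬c

¬c → ¬b ⊕ ¬c
⇔ ¬¬c ∨ (¬b ⊕ ¬c)   [eliminate →]
⇔ ¬¬c ∨ ¬b ∧ ¬¬c ∨ ¬¬b ∧ ¬c   [expand ⊕]
⇔ c ∨ ¬b ∧ ¬¬c ∨ ¬¬b ∧ ¬c   [double negation]
⇔ c ∨ ¬b ∧ c ∨ ¬¬b ∧ ¬c   [double negation]
⇔ c ∨ ¬b ∧ c ∨ b ∧ ¬c   [double negation]
⇔ c ∨ b ∧ ¬c   [simplify]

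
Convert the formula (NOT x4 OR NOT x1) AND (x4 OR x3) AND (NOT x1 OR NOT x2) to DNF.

(NOT x4 AND x3 AND NOT x2) OR (NOT x1 AND x4) OR (NOT x1 AND x3)

(NOT x4 OR NOT x1) AND (x4 OR x3) AND (NOT x1 OR NOT x2)
≡ (NOT x4 AND x4 AND NOT x1) OR (NOT x4 AND x4 AND NOT x2) OR (NOT x4 AND x3 AND NOT x1) OR (NOT x4 AND x3 AND NOT x2) OR (NOT x1 AND x4 AND NOT x1) OR (NOT x1 AND x4 AND NOT x2) OR (NOT x1 AND x3 AND NOT x1) OR (NOT x1 AND x3 AND NOT x2)   [distribute AND over OR]
≡ (NOT x4 AND x3 AND NOT x2) OR (NOT x1 AND x4) OR (NOT x1 AND x3)   [simplify]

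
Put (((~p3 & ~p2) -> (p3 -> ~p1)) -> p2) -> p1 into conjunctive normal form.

~p2 | p1

(((~p3 & ~p2) -> (p3 -> ~p1)) -> p2) -> p1
⇔ ~(((~p3 & ~p2) -> (p3 -> ~p1)) -> p2) | p1   [eliminate ->]
⇔ ~(~((~p3 & ~p2) -> (p3 -> ~p1)) | p2) | p1   [eliminate ->]
⇔ ~(~(~(~p3 & ~p2) | (p3 -> ~p1)) | p2) | p1   [eliminate ->]
⇔ ~(~(~(~p3 & ~p2) | ~p3 | ~p1) | p2) | p1   [eliminate ->]
⇔ (~~(~(~p3 & ~p2) | ~p3 | ~p1) & ~p2) | p1   [De Morgan]
⇔ ((~(~p3 & ~p2) | ~p3 | ~p1) & ~p2) | p1   [double negation]
⇔ ((~~p3 | ~~p2 | ~p3 | ~p1) & ~p2) | p1   [De Morgan]
⇔ ((p3 | ~~p2 | ~p3 | ~p1) & ~p2) | p1   [double negation]
⇔ ((p3 | p2 | ~p3 | ~p1) & ~p2) | p1   [double negation]
⇔ (p3 | p2 | ~p3 | ~p1 | p1) & (~p2 | p1)   [distribute | over &]
⇔ ~p2 | p1   [simplify]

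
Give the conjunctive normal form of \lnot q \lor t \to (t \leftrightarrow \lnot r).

(q \lor r \lor t) \land (\lnot t \lor \lnot r)

\lnot q \lor t \to (t \leftrightarrow \lnot r)
= \lnot (\lnot q \lor t) \lor (t \leftrightarrow \lnot r)   [eliminate \to]
= \lnot (\lnot q \lor t) \lor (t \to \lnot r) \land (\lnot r \to t)   [eliminate \leftrightarrow]
= \lnot (\lnot q \lor t) \lor (\lnot t \lor \lnot r) \land (\lnot r \to t)   [eliminate \to]
= \lnot (\lnot q \lor t) \lor (\lnot t \lor \lnot r) \land (\lnot \lnot r \lor t)   [eliminate \to]
= \lnot \lnot q \land \lnot t \lor (\lnot t \lor \lnot r) \land (\lnot \lnot r \lor t)   [De Morgan]
= q \land \lnot t \lor (\lnot t \lor \lnot r) \land (\lnot \lnot r \lor t)   [double negation]
= q \land \lnot t \lor (\lnot t \lor \lnot r) \land (r \lor t)   [double negation]
= (q \lor \lnot t \lor \lnot r) \land (q \lor r \lor t) \land (\lnot t \lor \lnot t \lor \lnot r) \land (\lnot t \lor r \lor t)   [distribute \lor over \land]
= (q \lor r \lor t) \land (\lnot t \lor \lnot r)   [simplify]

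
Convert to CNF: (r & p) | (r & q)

(r & p) | (r & q)
⇔ (r | r) & (r | q) & (p | r) & (p | q)   (distribute | over &)
⇔ r & (p | q)   (simplify)

r & (p | q)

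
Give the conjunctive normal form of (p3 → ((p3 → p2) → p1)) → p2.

(p3 → ((p3 → p2) → p1)) → p2
= ¬(p3 → ((p3 → p2) → p1)) ∨ p2   [eliminate →]
= ¬(¬p3 ∨ ((p3 → p2) → p1)) ∨ p2   [eliminate →]
= ¬(¬p3 ∨ ¬(p3 → p2) ∨ p1) ∨ p2   [eliminate →]
= ¬(¬p3 ∨ ¬(¬p3 ∨ p2) ∨ p1) ∨ p2   [eliminate →]
= (¬¬p3 ∧ ¬¬(¬p3 ∨ p2) ∧ ¬p1) ∨ p2   [De Morgan]
= (p3 ∧ ¬¬(¬p3 ∨ p2) ∧ ¬p1) ∨ p2   [double negation]
= (p3 ∧ (¬p3 ∨ p2) ∧ ¬p1) ∨ p2   [double negation]
= (p3 ∨ p2) ∧ (¬p3 ∨ p2 ∨ p2) ∧ (¬p1 ∨ p2)   [distribute ∨ over ∧]
= (p3 ∨ p2) ∧ (¬p3 ∨ p2) ∧ (¬p1 ∨ p2)   [simplify]

(p3 ∨ p2) ∧ (¬p3 ∨ p2) ∧ (¬p1 ∨ p2)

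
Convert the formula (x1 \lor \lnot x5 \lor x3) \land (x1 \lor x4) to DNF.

(x1 \lor \lnot x5 \lor x3) \land (x1 \lor x4)
≡ (x1 \land x1) \lor (x1 \land x4) \lor (\lnot x5 \land x1) \lor (\lnot x5 \land x4) \lor (x3 \land x1) \lor (x3 \land x4)   — distribute \land over \lor
≡ x1 \lor (\lnot x5 \land x4) \lor (x3 \land x4)   — simplify

x1 \lor (\lnot x5 \land x4) \lor (x3 \land x4)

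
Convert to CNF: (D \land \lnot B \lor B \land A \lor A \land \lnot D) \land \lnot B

(D \land \lnot B \lor B \land A \lor A \land \lnot D) \land \lnot B
= (D \lor B \lor A) \land (D \lor B \lor \lnot D) \land (D \lor A \lor A) \land (D \lor A \lor \lnot D) \land (\lnot B \lor B \lor A) \land (\lnot B \lor B \lor \lnot D) \land (\lnot B \lor A \lor A) \land (\lnot B \lor A \lor \lnot D) \land \lnot B   [distribute \lor over \land]
= (D \lor A) \land \lnot B   [simplify]

(D \lor A) \land \lnot B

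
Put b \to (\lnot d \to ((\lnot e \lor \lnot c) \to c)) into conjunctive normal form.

\lnot b \lor d \lor c

b \to (\lnot d \to ((\lnot e \lor \lnot c) \to c))
≡ \lnot b \lor (\lnot d \to ((\lnot e \lor \lnot c) \to c))   (eliminate \to)
≡ \lnot b \lor \lnot \lnot d \lor ((\lnot e \lor \lnot c) \to c)   (eliminate \to)
≡ \lnot b \lor \lnot \lnot d \lor \lnot (\lnot e \lor \lnot c) \lor c   (eliminate \to)
≡ \lnot b \lor d \lor \lnot (\lnot e \lor \lnot c) \lor c   (double negation)
≡ \lnot b \lor d \lor (\lnot \lnot e \land \lnot \lnot c) \lor c   (De Morgan)
≡ \lnot b \lor d \lor (e \land \lnot \lnot c) \lor c   (double negation)
≡ \lnot b \lor d \lor (e \land c) \lor c   (double negation)
≡ (\lnot b \lor d \lor e \lor c) \land (\lnot b \lor d \lor c \lor c)   (distribute \lor over \land)
≡ \lnot b \lor d \lor c   (simplify)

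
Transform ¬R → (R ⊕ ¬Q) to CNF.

¬R → (R ⊕ ¬Q)
≡ ¬¬R ∨ (R ⊕ ¬Q)   [eliminate →]
≡ ¬¬R ∨ ((R ∨ ¬Q) ∧ ¬(R ∧ ¬Q))   [expand ⊕]
≡ R ∨ ((R ∨ ¬Q) ∧ ¬(R ∧ ¬Q))   [double negation]
≡ R ∨ ((R ∨ ¬Q) ∧ (¬R ∨ ¬¬Q))   [De Morgan]
≡ R ∨ ((R ∨ ¬Q) ∧ (¬R ∨ Q))   [double negation]
≡ (R ∨ R ∨ ¬Q) ∧ (R ∨ ¬R ∨ Q)   [distribute ∨ over ∧]
≡ R ∨ ¬Q   [simplify]

R ∨ ¬Q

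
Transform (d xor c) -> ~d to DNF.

(c & d) | ~d

(d xor c) -> ~d
= ~(d xor c) | ~d   [eliminate ->]
= ~((d & ~c) | (~d & c)) | ~d   [expand xor]
= (~(d & ~c) & ~(~d & c)) | ~d   [De Morgan]
= ((~d | ~~c) & ~(~d & c)) | ~d   [De Morgan]
= ((~d | c) & ~(~d & c)) | ~d   [double negation]
= ((~d | c) & (~~d | ~c)) | ~d   [De Morgan]
= ((~d | c) & (d | ~c)) | ~d   [double negation]
= (~d & d) | (~d & ~c) | (c & d) | (c & ~c) | ~d   [distribute & over |]
= (c & d) | ~d   [simplify]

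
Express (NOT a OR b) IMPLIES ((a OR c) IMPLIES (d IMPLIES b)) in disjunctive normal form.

(NOT a OR b) IMPLIES ((a OR c) IMPLIES (d IMPLIES b))
⇔ NOT (NOT a OR b) OR ((a OR c) IMPLIES (d IMPLIES b))   — eliminate IMPLIES
⇔ NOT (NOT a OR b) OR NOT (a OR c) OR (d IMPLIES b)   — eliminate IMPLIES
⇔ NOT (NOT a OR b) OR NOT (a OR c) OR NOT d OR b   — eliminate IMPLIES
⇔ (NOT NOT a AND NOT b) OR NOT (a OR c) OR NOT d OR b   — De Morgan
⇔ (a AND NOT b) OR NOT (a OR c) OR NOT d OR b   — double negation
⇔ (a AND NOT b) OR (NOT a AND NOT c) OR NOT d OR b   — De Morgan

(a AND NOT b) OR (NOT a AND NOT c) OR NOT d OR b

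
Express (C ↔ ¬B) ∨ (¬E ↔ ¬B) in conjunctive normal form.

(¬C ∨ ¬B ∨ E) ∧ (B ∨ C ∨ ¬E)

(C ↔ ¬B) ∨ (¬E ↔ ¬B)
= ((C → ¬B) ∧ (¬B → C)) ∨ (¬E ↔ ¬B)   (eliminate ↔)
= ((¬C ∨ ¬B) ∧ (¬B → C)) ∨ (¬E ↔ ¬B)   (eliminate →)
= ((¬C ∨ ¬B) ∧ (¬¬B ∨ C)) ∨ (¬E ↔ ¬B)   (eliminate →)
= ((¬C ∨ ¬B) ∧ (¬¬B ∨ C)) ∨ ((¬E → ¬B) ∧ (¬B → ¬E))   (eliminate ↔)
= ((¬C ∨ ¬B) ∧ (¬¬B ∨ C)) ∨ ((¬¬E ∨ ¬B) ∧ (¬B → ¬E))   (eliminate →)
= ((¬C ∨ ¬B) ∧ (¬¬B ∨ C)) ∨ ((¬¬E ∨ ¬B) ∧ (¬¬B ∨ ¬E))   (eliminate →)
= ((¬C ∨ ¬B) ∧ (B ∨ C)) ∨ ((¬¬E ∨ ¬B) ∧ (¬¬B ∨ ¬E))   (double negation)
= ((¬C ∨ ¬B) ∧ (B ∨ C)) ∨ ((E ∨ ¬B) ∧ (¬¬B ∨ ¬E))   (double negation)
= ((¬C ∨ ¬B) ∧ (B ∨ C)) ∨ ((E ∨ ¬B) ∧ (B ∨ ¬E))   (double negation)
= (¬C ∨ ¬B ∨ E ∨ ¬B) ∧ (¬C ∨ ¬B ∨ B ∨ ¬E) ∧ (B ∨ C ∨ E ∨ ¬B) ∧ (B ∨ C ∨ B ∨ ¬E)   (distribute ∨ over ∧)
= (¬C ∨ ¬B ∨ E) ∧ (B ∨ C ∨ ¬E)   (simplify)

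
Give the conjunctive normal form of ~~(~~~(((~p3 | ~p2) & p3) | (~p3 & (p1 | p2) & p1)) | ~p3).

p2 | ~p3

~~(~~~(((~p3 | ~p2) & p3) | (~p3 & (p1 | p2) & p1)) | ~p3)
≡ ~~~(((~p3 | ~p2) & p3) | (~p3 & (p1 | p2) & p1)) | ~p3
≡ ~(((~p3 | ~p2) & p3) | (~p3 & (p1 | p2) & p1)) | ~p3
≡ (~((~p3 | ~p2) & p3) & ~(~p3 & (p1 | p2) & p1)) | ~p3
≡ ((~(~p3 | ~p2) | ~p3) & ~(~p3 & (p1 | p2) & p1)) | ~p3
≡ (((~~p3 & ~~p2) | ~p3) & ~(~p3 & (p1 | p2) & p1)) | ~p3
≡ (((p3 & ~~p2) | ~p3) & ~(~p3 & (p1 | p2) & p1)) | ~p3
≡ (((p3 & p2) | ~p3) & ~(~p3 & (p1 | p2) & p1)) | ~p3
≡ (((p3 & p2) | ~p3) & (~~p3 | ~(p1 | p2) | ~p1)) | ~p3
≡ (((p3 & p2) | ~p3) & (p3 | ~(p1 | p2) | ~p1)) | ~p3
≡ (((p3 & p2) | ~p3) & (p3 | (~p1 & ~p2) | ~p1)) | ~p3
≡ (p3 | ~p3 | ~p3) & (p2 | ~p3 | ~p3) & (p3 | ~p1 | ~p1 | ~p3) & (p3 | ~p2 | ~p1 | ~p3)
≡ p2 | ~p3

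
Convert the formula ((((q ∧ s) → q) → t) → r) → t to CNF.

((((q ∧ s) → q) → t) → r) → t
≡ ¬((((q ∧ s) → q) → t) → r) ∨ t   [eliminate →]
≡ ¬(¬(((q ∧ s) → q) → t) ∨ r) ∨ t   [eliminate →]
≡ ¬(¬(¬((q ∧ s) → q) ∨ t) ∨ r) ∨ t   [eliminate →]
≡ ¬(¬(¬(¬(q ∧ s) ∨ q) ∨ t) ∨ r) ∨ t   [eliminate →]
≡ (¬¬(¬(¬(q ∧ s) ∨ q) ∨ t) ∧ ¬r) ∨ t   [De Morgan]
≡ ((¬(¬(q ∧ s) ∨ q) ∨ t) ∧ ¬r) ∨ t   [double negation]
≡ (((¬¬(q ∧ s) ∧ ¬q) ∨ t) ∧ ¬r) ∨ t   [De Morgan]
≡ (((q ∧ s ∧ ¬q) ∨ t) ∧ ¬r) ∨ t   [double negation]
≡ (q ∨ t ∨ t) ∧ (s ∨ t ∨ t) ∧ (¬q ∨ t ∨ t) ∧ (¬r ∨ t)   [distribute ∨ over ∧]
≡ (q ∨ t) ∧ (s ∨ t) ∧ (¬q ∨ t) ∧ (¬r ∨ t)   [simplify]

(q ∨ t) ∧ (s ∨ t) ∧ (¬q ∨ t) ∧ (¬r ∨ t)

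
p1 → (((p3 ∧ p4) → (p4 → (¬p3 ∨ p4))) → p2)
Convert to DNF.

¬p1 ∨ p2

p1 → (((p3 ∧ p4) → (p4 → (¬p3 ∨ p4))) → p2)
≡ ¬p1 ∨ (((p3 ∧ p4) → (p4 → (¬p3 ∨ p4))) → p2)   (eliminate →)
≡ ¬p1 ∨ ¬((p3 ∧ p4) → (p4 → (¬p3 ∨ p4))) ∨ p2   (eliminate →)
≡ ¬p1 ∨ ¬(¬(p3 ∧ p4) ∨ (p4 → (¬p3 ∨ p4))) ∨ p2   (eliminate →)
≡ ¬p1 ∨ ¬(¬(p3 ∧ p4) ∨ ¬p4 ∨ ¬p3 ∨ p4) ∨ p2   (eliminate →)
≡ ¬p1 ∨ (¬¬(p3 ∧ p4) ∧ ¬¬p4 ∧ ¬¬p3 ∧ ¬p4) ∨ p2   (De Morgan)
≡ ¬p1 ∨ (p3 ∧ p4 ∧ ¬¬p4 ∧ ¬¬p3 ∧ ¬p4) ∨ p2   (double negation)
≡ ¬p1 ∨ (p3 ∧ p4 ∧ p4 ∧ ¬¬p3 ∧ ¬p4) ∨ p2   (double negation)
≡ ¬p1 ∨ (p3 ∧ p4 ∧ p4 ∧ p3 ∧ ¬p4) ∨ p2   (double negation)
≡ ¬p1 ∨ p2   (simplify)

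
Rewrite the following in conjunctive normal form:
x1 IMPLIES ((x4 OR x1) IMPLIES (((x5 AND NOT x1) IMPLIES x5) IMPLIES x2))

NOT x1 OR x2

x1 IMPLIES ((x4 OR x1) IMPLIES (((x5 AND NOT x1) IMPLIES x5) IMPLIES x2))
≡ NOT x1 OR ((x4 OR x1) IMPLIES (((x5 AND NOT x1) IMPLIES x5) IMPLIES x2))   [eliminate IMPLIES]
≡ NOT x1 OR NOT (x4 OR x1) OR (((x5 AND NOT x1) IMPLIES x5) IMPLIES x2)   [eliminate IMPLIES]
≡ NOT x1 OR NOT (x4 OR x1) OR NOT ((x5 AND NOT x1) IMPLIES x5) OR x2   [eliminate IMPLIES]
≡ NOT x1 OR NOT (x4 OR x1) OR NOT (NOT (x5 AND NOT x1) OR x5) OR x2   [eliminate IMPLIES]
≡ NOT x1 OR (NOT x4 AND NOT x1) OR NOT (NOT (x5 AND NOT x1) OR x5) OR x2   [De Morgan]
≡ NOT x1 OR (NOT x4 AND NOT x1) OR (NOT NOT (x5 AND NOT x1) AND NOT x5) OR x2   [De Morgan]
≡ NOT x1 OR (NOT x4 AND NOT x1) OR (x5 AND NOT x1 AND NOT x5) OR x2   [double negation]
≡ (NOT x1 OR NOT x4 OR x5 OR x2) AND (NOT x1 OR NOT x4 OR NOT x1 OR x2) AND (NOT x1 OR NOT x4 OR NOT x5 OR x2) AND (NOT x1 OR NOT x1 OR x5 OR x2) AND (NOT x1 OR NOT x1 OR NOT x1 OR x2) AND (NOT x1 OR NOT x1 OR NOT x5 OR x2)   [distribute OR over AND]
≡ NOT x1 OR x2   [simplify]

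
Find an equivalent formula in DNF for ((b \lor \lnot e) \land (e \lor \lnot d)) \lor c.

(b \land e) \lor (b \land \lnot d) \lor (\lnot e \land \lnot d) \lor c

((b \lor \lnot e) \land (e \lor \lnot d)) \lor c
≡ (b \land e) \lor (b \land \lnot d) \lor (\lnot e \land e) \lor (\lnot e \land \lnot d) \lor c   [distribute \land over \lor]
≡ (b \land e) \lor (b \land \lnot d) \lor (\lnot e \land \lnot d) \lor c   [simplify]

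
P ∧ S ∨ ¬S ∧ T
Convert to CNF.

(P ∨ ¬S) ∧ (P ∨ T) ∧ (S ∨ T)

P ∧ S ∨ ¬S ∧ T
≡ (P ∨ ¬S) ∧ (P ∨ T) ∧ (S ∨ ¬S) ∧ (S ∨ T)
≡ (P ∨ ¬S) ∧ (P ∨ T) ∧ (S ∨ T)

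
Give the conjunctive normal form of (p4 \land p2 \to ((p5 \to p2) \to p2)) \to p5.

(p4 \lor p5) \land (p2 \lor p5) \land (\lnot p2 \lor p5)

(p4 \land p2 \to ((p5 \to p2) \to p2)) \to p5
⇔ \lnot (p4 \land p2 \to ((p5 \to p2) \to p2)) \lor p5   — eliminate \to
⇔ \lnot (\lnot (p4 \land p2) \lor ((p5 \to p2) \to p2)) \lor p5   — eliminate \to
⇔ \lnot (\lnot (p4 \land p2) \lor \lnot (p5 \to p2) \lor p2) \lor p5   — eliminate \to
⇔ \lnot (\lnot (p4 \land p2) \lor \lnot (\lnot p5 \lor p2) \lor p2) \lor p5   — eliminate \to
⇔ \lnot \lnot (p4 \land p2) \land \lnot \lnot (\lnot p5 \lor p2) \land \lnot p2 \lor p5   — De Morgan
⇔ p4 \land p2 \land \lnot \lnot (\lnot p5 \lor p2) \land \lnot p2 \lor p5   — double negation
⇔ p4 \land p2 \land (\lnot p5 \lor p2) \land \lnot p2 \lor p5   — double negation
⇔ (p4 \lor p5) \land (p2 \lor p5) \land (\lnot p5 \lor p2 \lor p5) \land (\lnot p2 \lor p5)   — distribute \lor over \land
⇔ (p4 \lor p5) \land (p2 \lor p5) \land (\lnot p2 \lor p5)   — simplify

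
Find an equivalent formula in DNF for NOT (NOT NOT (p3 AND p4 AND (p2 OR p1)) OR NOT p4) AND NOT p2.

(NOT p3 AND p4 AND NOT p2) OR (NOT p2 AND NOT p1 AND p4)

NOT (NOT NOT (p3 AND p4 AND (p2 OR p1)) OR NOT p4) AND NOT p2
≡ NOT NOT NOT (p3 AND p4 AND (p2 OR p1)) AND NOT NOT p4 AND NOT p2   — De Morgan
≡ NOT (p3 AND p4 AND (p2 OR p1)) AND NOT NOT p4 AND NOT p2   — double negation
≡ (NOT p3 OR NOT p4 OR NOT (p2 OR p1)) AND NOT NOT p4 AND NOT p2   — De Morgan
≡ (NOT p3 OR NOT p4 OR (NOT p2 AND NOT p1)) AND NOT NOT p4 AND NOT p2   — De Morgan
≡ (NOT p3 OR NOT p4 OR (NOT p2 AND NOT p1)) AND p4 AND NOT p2   — double negation
≡ (NOT p3 AND p4 AND NOT p2) OR (NOT p4 AND p4 AND NOT p2) OR (NOT p2 AND NOT p1 AND p4 AND NOT p2)   — distribute AND over OR
≡ (NOT p3 AND p4 AND NOT p2) OR (NOT p2 AND NOT p1 AND p4)   — simplify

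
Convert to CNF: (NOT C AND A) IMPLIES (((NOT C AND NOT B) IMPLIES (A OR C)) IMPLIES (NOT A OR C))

C OR NOT A

(NOT C AND A) IMPLIES (((NOT C AND NOT B) IMPLIES (A OR C)) IMPLIES (NOT A OR C))
≡ NOT (NOT C AND A) OR (((NOT C AND NOT B) IMPLIES (A OR C)) IMPLIES (NOT A OR C))   — eliminate IMPLIES
≡ NOT (NOT C AND A) OR NOT ((NOT C AND NOT B) IMPLIES (A OR C)) OR NOT A OR C   — eliminate IMPLIES
≡ NOT (NOT C AND A) OR NOT (NOT (NOT C AND NOT B) OR A OR C) OR NOT A OR C   — eliminate IMPLIES
≡ NOT NOT C OR NOT A OR NOT (NOT (NOT C AND NOT B) OR A OR C) OR NOT A OR C   — De Morgan
≡ C OR NOT A OR NOT (NOT (NOT C AND NOT B) OR A OR C) OR NOT A OR C   — double negation
≡ C OR NOT A OR (NOT NOT (NOT C AND NOT B) AND NOT A AND NOT C) OR NOT A OR C   — De Morgan
≡ C OR NOT A OR (NOT C AND NOT B AND NOT A AND NOT C) OR NOT A OR C   — double negation
≡ (C OR NOT A OR NOT C OR NOT A OR C) AND (C OR NOT A OR NOT B OR NOT A OR C) AND (C OR NOT A OR NOT A OR NOT A OR C) AND (C OR NOT A OR NOT C OR NOT A OR C)   — distribute OR over AND
≡ C OR NOT A   — simplify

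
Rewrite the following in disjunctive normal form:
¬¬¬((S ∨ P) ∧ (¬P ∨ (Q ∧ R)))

¬¬¬((S ∨ P) ∧ (¬P ∨ (Q ∧ R)))
⇔ ¬((S ∨ P) ∧ (¬P ∨ (Q ∧ R)))   (double negation)
⇔ ¬(S ∨ P) ∨ ¬(¬P ∨ (Q ∧ R))   (De Morgan)
⇔ (¬S ∧ ¬P) ∨ ¬(¬P ∨ (Q ∧ R))   (De Morgan)
⇔ (¬S ∧ ¬P) ∨ (¬¬P ∧ ¬(Q ∧ R))   (De Morgan)
⇔ (¬S ∧ ¬P) ∨ (P ∧ ¬(Q ∧ R))   (double negation)
⇔ (¬S ∧ ¬P) ∨ (P ∧ (¬Q ∨ ¬R))   (De Morgan)
⇔ (¬S ∧ ¬P) ∨ (P ∧ ¬Q) ∨ (P ∧ ¬R)   (distribute ∧ over ∨)

(¬S ∧ ¬P) ∨ (P ∧ ¬Q) ∨ (P ∧ ¬R)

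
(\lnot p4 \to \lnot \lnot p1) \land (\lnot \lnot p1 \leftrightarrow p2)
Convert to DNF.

(\lnot p4 \to \lnot \lnot p1) \land (\lnot \lnot p1 \leftrightarrow p2)
≡ (\lnot \lnot p4 \lor \lnot \lnot p1) \land (\lnot \lnot p1 \leftrightarrow p2)   [eliminate \to]
≡ (\lnot \lnot p4 \lor \lnot \lnot p1) \land (\lnot \lnot p1 \to p2) \land (p2 \to \lnot \lnot p1)   [eliminate \leftrightarrow]
≡ (\lnot \lnot p4 \lor \lnot \lnot p1) \land (\lnot \lnot \lnot p1 \lor p2) \land (p2 \to \lnot \lnot p1)   [eliminate \to]
≡ (\lnot \lnot p4 \lor \lnot \lnot p1) \land (\lnot \lnot \lnot p1 \lor p2) \land (\lnot p2 \lor \lnot \lnot p1)   [eliminate \to]
≡ (p4 \lor \lnot \lnot p1) \land (\lnot \lnot \lnot p1 \lor p2) \land (\lnot p2 \lor \lnot \lnot p1)   [double negation]
≡ (p4 \lor p1) \land (\lnot \lnot \lnot p1 \lor p2) \land (\lnot p2 \lor \lnot \lnot p1)   [double negation]
≡ (p4 \lor p1) \land (\lnot p1 \lor p2) \land (\lnot p2 \lor \lnot \lnot p1)   [double negation]
≡ (p4 \lor p1) \land (\lnot p1 \lor p2) \land (\lnot p2 \lor p1)   [double negation]
≡ (p4 \land \lnot p1 \land \lnot p2) \lor (p4 \land \lnot p1 \land p1) \lor (p4 \land p2 \land \lnot p2) \lor (p4 \land p2 \land p1) \lor (p1 \land \lnot p1 \land \lnot p2) \lor (p1 \land \lnot p1 \land p1) \lor (p1 \land p2 \land \lnot p2) \lor (p1 \land p2 \land p1)   [distribute \land over \lor]
≡ (p4 \land \lnot p1 \land \lnot p2) \lor (p1 \land p2)   [simplify]

(p4 \land \lnot p1 \land \lnot p2) \lor (p1 \land p2)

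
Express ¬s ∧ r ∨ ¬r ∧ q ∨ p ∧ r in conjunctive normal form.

¬s ∧ r ∨ ¬r ∧ q ∨ p ∧ r
≡ (¬s ∨ ¬r ∨ p) ∧ (¬s ∨ ¬r ∨ r) ∧ (¬s ∨ q ∨ p) ∧ (¬s ∨ q ∨ r) ∧ (r ∨ ¬r ∨ p) ∧ (r ∨ ¬r ∨ r) ∧ (r ∨ q ∨ p) ∧ (r ∨ q ∨ r)   — distribute ∨ over ∧
≡ (¬s ∨ ¬r ∨ p) ∧ (¬s ∨ q ∨ p) ∧ (r ∨ q)   — simplify

(¬s ∨ ¬r ∨ p) ∧ (¬s ∨ q ∨ p) ∧ (r ∨ q)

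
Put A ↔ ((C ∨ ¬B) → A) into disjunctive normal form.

(¬A ∧ C) ∨ (¬A ∧ ¬B) ∨ A

A ↔ ((C ∨ ¬B) → A)
≡ (A → ((C ∨ ¬B) → A)) ∧ (((C ∨ ¬B) → A) → A)   [eliminate ↔]
≡ (¬A ∨ ((C ∨ ¬B) → A)) ∧ (((C ∨ ¬B) → A) → A)   [eliminate →]
≡ (¬A ∨ ¬(C ∨ ¬B) ∨ A) ∧ (((C ∨ ¬B) → A) → A)   [eliminate →]
≡ (¬A ∨ ¬(C ∨ ¬B) ∨ A) ∧ (¬((C ∨ ¬B) → A) ∨ A)   [eliminate →]
≡ (¬A ∨ ¬(C ∨ ¬B) ∨ A) ∧ (¬(¬(C ∨ ¬B) ∨ A) ∨ A)   [eliminate →]
≡ (¬A ∨ (¬C ∧ ¬¬B) ∨ A) ∧ (¬(¬(C ∨ ¬B) ∨ A) ∨ A)   [De Morgan]
≡ (¬A ∨ (¬C ∧ B) ∨ A) ∧ (¬(¬(C ∨ ¬B) ∨ A) ∨ A)   [double negation]
≡ (¬A ∨ (¬C ∧ B) ∨ A) ∧ ((¬¬(C ∨ ¬B) ∧ ¬A) ∨ A)   [De Morgan]
≡ (¬A ∨ (¬C ∧ B) ∨ A) ∧ (((C ∨ ¬B) ∧ ¬A) ∨ A)   [double negation]
≡ (¬A ∧ C ∧ ¬A) ∨ (¬A ∧ ¬B ∧ ¬A) ∨ (¬A ∧ A) ∨ (¬C ∧ B ∧ C ∧ ¬A) ∨ (¬C ∧ B ∧ ¬B ∧ ¬A) ∨ (¬C ∧ B ∧ A) ∨ (A ∧ C ∧ ¬A) ∨ (A ∧ ¬B ∧ ¬A) ∨ (A ∧ A)   [distribute ∧ over ∨]
≡ (¬A ∧ C) ∨ (¬A ∧ ¬B) ∨ A   [simplify]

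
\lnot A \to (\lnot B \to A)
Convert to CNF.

\lnot A \to (\lnot B \to A)
⇔ \lnot \lnot A \lor (\lnot B \to A)   [eliminate \to]
⇔ \lnot \lnot A \lor \lnot \lnot B \lor A   [eliminate \to]
⇔ A \lor \lnot \lnot B \lor A   [double negation]
⇔ A \lor B \lor A   [double negation]
⇔ A \lor B   [simplify]

A \lor B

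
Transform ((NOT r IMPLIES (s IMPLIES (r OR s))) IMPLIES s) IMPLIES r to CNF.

((NOT r IMPLIES (s IMPLIES (r OR s))) IMPLIES s) IMPLIES r
≡ NOT ((NOT r IMPLIES (s IMPLIES (r OR s))) IMPLIES s) OR r   (eliminate IMPLIES)
≡ NOT (NOT (NOT r IMPLIES (s IMPLIES (r OR s))) OR s) OR r   (eliminate IMPLIES)
≡ NOT (NOT (NOT NOT r OR (s IMPLIES (r OR s))) OR s) OR r   (eliminate IMPLIES)
≡ NOT (NOT (NOT NOT r OR NOT s OR r OR s) OR s) OR r   (eliminate IMPLIES)
≡ (NOT NOT (NOT NOT r OR NOT s OR r OR s) AND NOT s) OR r   (De Morgan)
≡ ((NOT NOT r OR NOT s OR r OR s) AND NOT s) OR r   (double negation)
≡ ((r OR NOT s OR r OR s) AND NOT s) OR r   (double negation)
≡ (r OR NOT s OR r OR s OR r) AND (NOT s OR r)   (distribute OR over AND)
≡ NOT s OR r   (simplify)

NOT s OR r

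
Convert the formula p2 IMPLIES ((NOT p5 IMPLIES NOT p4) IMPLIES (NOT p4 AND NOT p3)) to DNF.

NOT p2 OR (NOT p5 AND p4) OR (NOT p4 AND NOT p3)

p2 IMPLIES ((NOT p5 IMPLIES NOT p4) IMPLIES (NOT p4 AND NOT p3))
= NOT p2 OR ((NOT p5 IMPLIES NOT p4) IMPLIES (NOT p4 AND NOT p3))   [eliminate IMPLIES]
= NOT p2 OR NOT (NOT p5 IMPLIES NOT p4) OR (NOT p4 AND NOT p3)   [eliminate IMPLIES]
= NOT p2 OR NOT (NOT NOT p5 OR NOT p4) OR (NOT p4 AND NOT p3)   [eliminate IMPLIES]
= NOT p2 OR (NOT NOT NOT p5 AND NOT NOT p4) OR (NOT p4 AND NOT p3)   [De Morgan]
= NOT p2 OR (NOT p5 AND NOT NOT p4) OR (NOT p4 AND NOT p3)   [double negation]
= NOT p2 OR (NOT p5 AND p4) OR (NOT p4 AND NOT p3)   [double negation]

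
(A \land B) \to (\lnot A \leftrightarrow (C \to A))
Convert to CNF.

(A \land B) \to (\lnot A \leftrightarrow (C \to A))
⇔ \lnot (A \land B) \lor (\lnot A \leftrightarrow (C \to A))
⇔ \lnot (A \land B) \lor ((\lnot A \to (C \to A)) \land ((C \to A) \to \lnot A))
⇔ \lnot (A \land B) \lor ((\lnot \lnot A \lor (C \to A)) \land ((C \to A) \to \lnot A))
⇔ \lnot (A \land B) \lor ((\lnot \lnot A \lor \lnot C \lor A) \land ((C \to A) \to \lnot A))
⇔ \lnot (A \land B) \lor ((\lnot \lnot A \lor \lnot C \lor A) \land (\lnot (C \to A) \lor \lnot A))
⇔ \lnot (A \land B) \lor ((\lnot \lnot A \lor \lnot C \lor A) \land (\lnot (\lnot C \lor A) \lor \lnot A))
⇔ \lnot A \lor \lnot B \lor ((\lnot \lnot A \lor \lnot C \lor A) \land (\lnot (\lnot C \lor A) \lor \lnot A))
⇔ \lnot A \lor \lnot B \lor ((A \lor \lnot C \lor A) \land (\lnot (\lnot C \lor A) \lor \lnot A))
⇔ \lnot A \lor \lnot B \lor ((A \lor \lnot C \lor A) \land ((\lnot \lnot C \land \lnot A) \lor \lnot A))
⇔ \lnot A \lor \lnot B \lor ((A \lor \lnot C \lor A) \land ((C \land \lnot A) \lor \lnot A))
⇔ (\lnot A \lor \lnot B \lor A \lor \lnot C \lor A) \land (\lnot A \lor \lnot B \lor C \lor \lnot A) \land (\lnot A \lor \lnot B \lor \lnot A \lor \lnot A)
⇔ \lnot A \lor \lnot B

\lnot A \lor \lnot B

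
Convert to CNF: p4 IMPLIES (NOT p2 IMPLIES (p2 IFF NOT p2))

NOT p4 OR p2

p4 IMPLIES (NOT p2 IMPLIES (p2 IFF NOT p2))
= NOT p4 OR (NOT p2 IMPLIES (p2 IFF NOT p2))   [eliminate IMPLIES]
= NOT p4 OR NOT NOT p2 OR (p2 IFF NOT p2)   [eliminate IMPLIES]
= NOT p4 OR NOT NOT p2 OR ((p2 IMPLIES NOT p2) AND (NOT p2 IMPLIES p2))   [eliminate IFF]
= NOT p4 OR NOT NOT p2 OR ((NOT p2 OR NOT p2) AND (NOT p2 IMPLIES p2))   [eliminate IMPLIES]
= NOT p4 OR NOT NOT p2 OR ((NOT p2 OR NOT p2) AND (NOT NOT p2 OR p2))   [eliminate IMPLIES]
= NOT p4 OR p2 OR ((NOT p2 OR NOT p2) AND (NOT NOT p2 OR p2))   [double negation]
= NOT p4 OR p2 OR ((NOT p2 OR NOT p2) AND (p2 OR p2))   [double negation]
= (NOT p4 OR p2 OR NOT p2 OR NOT p2) AND (NOT p4 OR p2 OR p2 OR p2)   [distribute OR over AND]
= NOT p4 OR p2   [simplify]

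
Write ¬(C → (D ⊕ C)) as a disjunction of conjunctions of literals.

¬(C → (D ⊕ C))
= ¬(¬C ∨ (D ⊕ C))   (eliminate →)
= ¬(¬C ∨ (D ∧ ¬C) ∨ (¬D ∧ C))   (expand ⊕)
= ¬¬C ∧ ¬(D ∧ ¬C) ∧ ¬(¬D ∧ C)   (De Morgan)
= C ∧ ¬(D ∧ ¬C) ∧ ¬(¬D ∧ C)   (double negation)
= C ∧ (¬D ∨ ¬¬C) ∧ ¬(¬D ∧ C)   (De Morgan)
= C ∧ (¬D ∨ C) ∧ ¬(¬D ∧ C)   (double negation)
= C ∧ (¬D ∨ C) ∧ (¬¬D ∨ ¬C)   (De Morgan)
= C ∧ (¬D ∨ C) ∧ (D ∨ ¬C)   (double negation)
= (C ∧ ¬D ∧ D) ∨ (C ∧ ¬D ∧ ¬C) ∨ (C ∧ C ∧ D) ∨ (C ∧ C ∧ ¬C)   (distribute ∧ over ∨)
= C ∧ D   (simplify)

C ∧ D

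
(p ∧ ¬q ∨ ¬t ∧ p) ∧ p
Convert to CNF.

p ∧ (¬q ∨ ¬t)

(p ∧ ¬q ∨ ¬t ∧ p) ∧ p
≡ (p ∨ ¬t) ∧ (p ∨ p) ∧ (¬q ∨ ¬t) ∧ (¬q ∨ p) ∧ p   [distribute ∨ over ∧]
≡ p ∧ (¬q ∨ ¬t)   [simplify]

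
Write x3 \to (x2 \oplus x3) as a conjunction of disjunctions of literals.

x3 \to (x2 \oplus x3)
≡ \lnot x3 \lor (x2 \oplus x3)   [eliminate \to]
≡ \lnot x3 \lor ((x2 \lor x3) \land \lnot (x2 \land x3))   [expand \oplus]
≡ \lnot x3 \lor ((x2 \lor x3) \land (\lnot x2 \lor \lnot x3))   [De Morgan]
≡ (\lnot x3 \lor x2 \lor x3) \land (\lnot x3 \lor \lnot x2 \lor \lnot x3)   [distribute \lor over \land]
≡ \lnot x3 \lor \lnot x2   [simplify]

\lnot x3 \lor \lnot x2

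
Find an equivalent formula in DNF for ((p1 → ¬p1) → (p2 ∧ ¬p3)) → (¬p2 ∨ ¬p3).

(¬p1 ∧ p3) ∨ ¬p2 ∨ ¬p3

((p1 → ¬p1) → (p2 ∧ ¬p3)) → (¬p2 ∨ ¬p3)
= ¬((p1 → ¬p1) → (p2 ∧ ¬p3)) ∨ ¬p2 ∨ ¬p3   [eliminate →]
= ¬(¬(p1 → ¬p1) ∨ (p2 ∧ ¬p3)) ∨ ¬p2 ∨ ¬p3   [eliminate →]
= ¬(¬(¬p1 ∨ ¬p1) ∨ (p2 ∧ ¬p3)) ∨ ¬p2 ∨ ¬p3   [eliminate →]
= (¬¬(¬p1 ∨ ¬p1) ∧ ¬(p2 ∧ ¬p3)) ∨ ¬p2 ∨ ¬p3   [De Morgan]
= ((¬p1 ∨ ¬p1) ∧ ¬(p2 ∧ ¬p3)) ∨ ¬p2 ∨ ¬p3   [double negation]
= ((¬p1 ∨ ¬p1) ∧ (¬p2 ∨ ¬¬p3)) ∨ ¬p2 ∨ ¬p3   [De Morgan]
= ((¬p1 ∨ ¬p1) ∧ (¬p2 ∨ p3)) ∨ ¬p2 ∨ ¬p3   [double negation]
= (¬p1 ∧ ¬p2) ∨ (¬p1 ∧ p3) ∨ (¬p1 ∧ ¬p2) ∨ (¬p1 ∧ p3) ∨ ¬p2 ∨ ¬p3   [distribute ∧ over ∨]
= (¬p1 ∧ p3) ∨ ¬p2 ∨ ¬p3   [simplify]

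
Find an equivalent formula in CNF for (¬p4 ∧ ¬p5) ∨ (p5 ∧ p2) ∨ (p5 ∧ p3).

(¬p4 ∧ ¬p5) ∨ (p5 ∧ p2) ∨ (p5 ∧ p3)
≡ (¬p4 ∨ p5 ∨ p5) ∧ (¬p4 ∨ p5 ∨ p3) ∧ (¬p4 ∨ p2 ∨ p5) ∧ (¬p4 ∨ p2 ∨ p3) ∧ (¬p5 ∨ p5 ∨ p5) ∧ (¬p5 ∨ p5 ∨ p3) ∧ (¬p5 ∨ p2 ∨ p5) ∧ (¬p5 ∨ p2 ∨ p3)   — distribute ∨ over ∧
≡ (¬p4 ∨ p5) ∧ (¬p4 ∨ p2 ∨ p3) ∧ (¬p5 ∨ p2 ∨ p3)   — simplify

(¬p4 ∨ p5) ∧ (¬p4 ∨ p2 ∨ p3) ∧ (¬p5 ∨ p2 ∨ p3)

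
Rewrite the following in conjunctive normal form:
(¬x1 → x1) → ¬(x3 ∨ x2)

(¬x1 ∨ ¬x3) ∧ (¬x1 ∨ ¬x2)

(¬x1 → x1) → ¬(x3 ∨ x2)
≡ ¬(¬x1 → x1) ∨ ¬(x3 ∨ x2)   [eliminate →]
≡ ¬(¬¬x1 ∨ x1) ∨ ¬(x3 ∨ x2)   [eliminate →]
≡ (¬¬¬x1 ∧ ¬x1) ∨ ¬(x3 ∨ x2)   [De Morgan]
≡ (¬x1 ∧ ¬x1) ∨ ¬(x3 ∨ x2)   [double negation]
≡ (¬x1 ∧ ¬x1) ∨ (¬x3 ∧ ¬x2)   [De Morgan]
≡ (¬x1 ∨ ¬x3) ∧ (¬x1 ∨ ¬x2) ∧ (¬x1 ∨ ¬x3) ∧ (¬x1 ∨ ¬x2)   [distribute ∨ over ∧]
≡ (¬x1 ∨ ¬x3) ∧ (¬x1 ∨ ¬x2)   [simplify]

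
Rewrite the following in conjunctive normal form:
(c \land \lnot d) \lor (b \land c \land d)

c \land (\lnot d \lor b)

(c \land \lnot d) \lor (b \land c \land d)
= (c \lor b) \land (c \lor c) \land (c \lor d) \land (\lnot d \lor b) \land (\lnot d \lor c) \land (\lnot d \lor d)   (distribute \lor over \land)
= c \land (\lnot d \lor b)   (simplify)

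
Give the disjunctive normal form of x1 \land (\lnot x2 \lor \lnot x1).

x1 \land (\lnot x2 \lor \lnot x1)
= x1 \land \lnot x2 \lor x1 \land \lnot x1
= x1 \land \lnot x2

x1 \land \lnot x2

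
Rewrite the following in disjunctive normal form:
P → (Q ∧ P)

P → (Q ∧ P)
≡ ¬P ∨ (Q ∧ P)

¬P ∨ (Q ∧ P)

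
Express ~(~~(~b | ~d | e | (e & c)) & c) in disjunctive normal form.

(b & d & ~e) | ~c

~(~~(~b | ~d | e | (e & c)) & c)
≡ ~~~(~b | ~d | e | (e & c)) | ~c   [De Morgan]
≡ ~(~b | ~d | e | (e & c)) | ~c   [double negation]
≡ (~~b & ~~d & ~e & ~(e & c)) | ~c   [De Morgan]
≡ (b & ~~d & ~e & ~(e & c)) | ~c   [double negation]
≡ (b & d & ~e & ~(e & c)) | ~c   [double negation]
≡ (b & d & ~e & (~e | ~c)) | ~c   [De Morgan]
≡ (b & d & ~e & ~e) | (b & d & ~e & ~c) | ~c   [distribute & over |]
≡ (b & d & ~e) | ~c   [simplify]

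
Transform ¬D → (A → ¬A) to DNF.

¬D → (A → ¬A)
≡ ¬¬D ∨ (A → ¬A)
≡ ¬¬D ∨ ¬A ∨ ¬A
≡ D ∨ ¬A ∨ ¬A
≡ D ∨ ¬A

D ∨ ¬A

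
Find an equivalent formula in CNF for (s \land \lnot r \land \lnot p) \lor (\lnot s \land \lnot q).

(s \lor \lnot q) \land (\lnot r \lor \lnot s) \land (\lnot r \lor \lnot q) \land (\lnot p \lor \lnot s) \land (\lnot p \lor \lnot q)

(s \land \lnot r \land \lnot p) \lor (\lnot s \land \lnot q)
≡ (s \lor \lnot s) \land (s \lor \lnot q) \land (\lnot r \lor \lnot s) \land (\lnot r \lor \lnot q) \land (\lnot p \lor \lnot s) \land (\lnot p \lor \lnot q)   — distribute \lor over \land
≡ (s \lor \lnot q) \land (\lnot r \lor \lnot s) \land (\lnot r \lor \lnot q) \land (\lnot p \lor \lnot s) \land (\lnot p \lor \lnot q)   — simplify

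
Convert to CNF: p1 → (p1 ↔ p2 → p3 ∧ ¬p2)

p1 → (p1 ↔ p2 → p3 ∧ ¬p2)
= ¬p1 ∨ (p1 ↔ p2 → p3 ∧ ¬p2)   [eliminate →]
= ¬p1 ∨ (p1 → (p2 → p3 ∧ ¬p2)) ∧ ((p2 → p3 ∧ ¬p2) → p1)   [eliminate ↔]
= ¬p1 ∨ (¬p1 ∨ (p2 → p3 ∧ ¬p2)) ∧ ((p2 → p3 ∧ ¬p2) → p1)   [eliminate →]
= ¬p1 ∨ (¬p1 ∨ ¬p2 ∨ p3 ∧ ¬p2) ∧ ((p2 → p3 ∧ ¬p2) → p1)   [eliminate →]
= ¬p1 ∨ (¬p1 ∨ ¬p2 ∨ p3 ∧ ¬p2) ∧ (¬(p2 → p3 ∧ ¬p2) ∨ p1)   [eliminate →]
= ¬p1 ∨ (¬p1 ∨ ¬p2 ∨ p3 ∧ ¬p2) ∧ (¬(¬p2 ∨ p3 ∧ ¬p2) ∨ p1)   [eliminate →]
= ¬p1 ∨ (¬p1 ∨ ¬p2 ∨ p3 ∧ ¬p2) ∧ (¬¬p2 ∧ ¬(p3 ∧ ¬p2) ∨ p1)   [De Morgan]
= ¬p1 ∨ (¬p1 ∨ ¬p2 ∨ p3 ∧ ¬p2) ∧ (p2 ∧ ¬(p3 ∧ ¬p2) ∨ p1)   [double negation]
= ¬p1 ∨ (¬p1 ∨ ¬p2 ∨ p3 ∧ ¬p2) ∧ (p2 ∧ (¬p3 ∨ ¬¬p2) ∨ p1)   [De Morgan]
= ¬p1 ∨ (¬p1 ∨ ¬p2 ∨ p3 ∧ ¬p2) ∧ (p2 ∧ (¬p3 ∨ p2) ∨ p1)   [double negation]
= (¬p1 ∨ ¬p1 ∨ ¬p2 ∨ p3) ∧ (¬p1 ∨ ¬p1 ∨ ¬p2 ∨ ¬p2) ∧ (¬p1 ∨ p2 ∨ p1) ∧ (¬p1 ∨ ¬p3 ∨ p2 ∨ p1)   [distribute ∨ over ∧]
= ¬p1 ∨ ¬p2   [simplify]

¬p1 ∨ ¬p2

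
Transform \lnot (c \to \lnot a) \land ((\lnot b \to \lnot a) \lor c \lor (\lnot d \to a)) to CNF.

c \land a

\lnot (c \to \lnot a) \land ((\lnot b \to \lnot a) \lor c \lor (\lnot d \to a))
≡ \lnot (\lnot c \lor \lnot a) \land ((\lnot b \to \lnot a) \lor c \lor (\lnot d \to a))
≡ \lnot (\lnot c \lor \lnot a) \land (\lnot \lnot b \lor \lnot a \lor c \lor (\lnot d \to a))
≡ \lnot (\lnot c \lor \lnot a) \land (\lnot \lnot b \lor \lnot a \lor c \lor \lnot \lnot d \lor a)
≡ \lnot \lnot c \land \lnot \lnot a \land (\lnot \lnot b \lor \lnot a \lor c \lor \lnot \lnot d \lor a)
≡ c \land \lnot \lnot a \land (\lnot \lnot b \lor \lnot a \lor c \lor \lnot \lnot d \lor a)
≡ c \land a \land (\lnot \lnot b \lor \lnot a \lor c \lor \lnot \lnot d \lor a)
≡ c \land a \land (b \lor \lnot a \lor c \lor \lnot \lnot d \lor a)
≡ c \land a \land (b \lor \lnot a \lor c \lor d \lor a)
≡ c \land a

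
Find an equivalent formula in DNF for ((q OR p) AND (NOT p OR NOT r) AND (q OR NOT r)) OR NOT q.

(q AND NOT p) OR (q AND NOT r) OR (p AND NOT r) OR NOT q

((q OR p) AND (NOT p OR NOT r) AND (q OR NOT r)) OR NOT q
≡ (q AND NOT p AND q) OR (q AND NOT p AND NOT r) OR (q AND NOT r AND q) OR (q AND NOT r AND NOT r) OR (p AND NOT p AND q) OR (p AND NOT p AND NOT r) OR (p AND NOT r AND q) OR (p AND NOT r AND NOT r) OR NOT q   (distribute AND over OR)
≡ (q AND NOT p) OR (q AND NOT r) OR (p AND NOT r) OR NOT q   (simplify)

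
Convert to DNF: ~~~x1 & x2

~~~x1 & x2
≡ ~x1 & x2   (double negation)

~x1 & x2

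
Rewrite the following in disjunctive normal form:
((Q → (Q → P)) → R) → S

(¬Q ∧ ¬R) ∨ (P ∧ ¬R) ∨ S

((Q → (Q → P)) → R) → S
= ¬((Q → (Q → P)) → R) ∨ S   — eliminate →
= ¬(¬(Q → (Q → P)) ∨ R) ∨ S   — eliminate →
= ¬(¬(¬Q ∨ (Q → P)) ∨ R) ∨ S   — eliminate →
= ¬(¬(¬Q ∨ ¬Q ∨ P) ∨ R) ∨ S   — eliminate →
= (¬¬(¬Q ∨ ¬Q ∨ P) ∧ ¬R) ∨ S   — De Morgan
= ((¬Q ∨ ¬Q ∨ P) ∧ ¬R) ∨ S   — double negation
= (¬Q ∧ ¬R) ∨ (¬Q ∧ ¬R) ∨ (P ∧ ¬R) ∨ S   — distribute ∧ over ∨
= (¬Q ∧ ¬R) ∨ (P ∧ ¬R) ∨ S   — simplify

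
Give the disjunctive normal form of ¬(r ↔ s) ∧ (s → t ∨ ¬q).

r ∧ ¬s ∨ s ∧ ¬r ∧ t ∨ s ∧ ¬r ∧ ¬q

¬(r ↔ s) ∧ (s → t ∨ ¬q)
≡ ¬((r → s) ∧ (s → r)) ∧ (s → t ∨ ¬q)   [eliminate ↔]
≡ ¬((¬r ∨ s) ∧ (s → r)) ∧ (s → t ∨ ¬q)   [eliminate →]
≡ ¬((¬r ∨ s) ∧ (¬s ∨ r)) ∧ (s → t ∨ ¬q)   [eliminate →]
≡ ¬((¬r ∨ s) ∧ (¬s ∨ r)) ∧ (¬s ∨ t ∨ ¬q)   [eliminate →]
≡ (¬(¬r ∨ s) ∨ ¬(¬s ∨ r)) ∧ (¬s ∨ t ∨ ¬q)   [De Morgan]
≡ (¬¬r ∧ ¬s ∨ ¬(¬s ∨ r)) ∧ (¬s ∨ t ∨ ¬q)   [De Morgan]
≡ (r ∧ ¬s ∨ ¬(¬s ∨ r)) ∧ (¬s ∨ t ∨ ¬q)   [double negation]
≡ (r ∧ ¬s ∨ ¬¬s ∧ ¬r) ∧ (¬s ∨ t ∨ ¬q)   [De Morgan]
≡ (r ∧ ¬s ∨ s ∧ ¬r) ∧ (¬s ∨ t ∨ ¬q)   [double negation]
≡ r ∧ ¬s ∧ ¬s ∨ r ∧ ¬s ∧ t ∨ r ∧ ¬s ∧ ¬q ∨ s ∧ ¬r ∧ ¬s ∨ s ∧ ¬r ∧ t ∨ s ∧ ¬r ∧ ¬q   [distribute ∧ over ∨]
≡ r ∧ ¬s ∨ s ∧ ¬r ∧ t ∨ s ∧ ¬r ∧ ¬q   [simplify]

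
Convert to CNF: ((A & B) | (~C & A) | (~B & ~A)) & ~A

(A | ~B) & ~A

((A & B) | (~C & A) | (~B & ~A)) & ~A
≡ (A | ~C | ~B) & (A | ~C | ~A) & (A | A | ~B) & (A | A | ~A) & (B | ~C | ~B) & (B | ~C | ~A) & (B | A | ~B) & (B | A | ~A) & ~A   (distribute | over &)
≡ (A | ~B) & ~A   (simplify)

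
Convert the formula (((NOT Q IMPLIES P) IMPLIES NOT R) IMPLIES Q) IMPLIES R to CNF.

(((NOT Q IMPLIES P) IMPLIES NOT R) IMPLIES Q) IMPLIES R
= NOT (((NOT Q IMPLIES P) IMPLIES NOT R) IMPLIES Q) OR R   [eliminate IMPLIES]
= NOT (NOT ((NOT Q IMPLIES P) IMPLIES NOT R) OR Q) OR R   [eliminate IMPLIES]
= NOT (NOT (NOT (NOT Q IMPLIES P) OR NOT R) OR Q) OR R   [eliminate IMPLIES]
= NOT (NOT (NOT (NOT NOT Q OR P) OR NOT R) OR Q) OR R   [eliminate IMPLIES]
= (NOT NOT (NOT (NOT NOT Q OR P) OR NOT R) AND NOT Q) OR R   [De Morgan]
= ((NOT (NOT NOT Q OR P) OR NOT R) AND NOT Q) OR R   [double negation]
= (((NOT NOT NOT Q AND NOT P) OR NOT R) AND NOT Q) OR R   [De Morgan]
= (((NOT Q AND NOT P) OR NOT R) AND NOT Q) OR R   [double negation]
= (NOT Q OR NOT R OR R) AND (NOT P OR NOT R OR R) AND (NOT Q OR R)   [distribute OR over AND]
= NOT Q OR R   [simplify]

NOT Q OR R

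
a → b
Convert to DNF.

a → b
= ¬a ∨ b   [eliminate →]

¬a ∨ b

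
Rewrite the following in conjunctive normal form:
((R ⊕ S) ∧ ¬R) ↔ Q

((R ⊕ S) ∧ ¬R) ↔ Q
≡ (((R ⊕ S) ∧ ¬R) → Q) ∧ (Q → ((R ⊕ S) ∧ ¬R))   (eliminate ↔)
≡ (¬((R ⊕ S) ∧ ¬R) ∨ Q) ∧ (Q → ((R ⊕ S) ∧ ¬R))   (eliminate →)
≡ (¬((R ∨ S) ∧ ¬(R ∧ S) ∧ ¬R) ∨ Q) ∧ (Q → ((R ⊕ S) ∧ ¬R))   (expand ⊕)
≡ (¬((R ∨ S) ∧ ¬(R ∧ S) ∧ ¬R) ∨ Q) ∧ (¬Q ∨ ((R ⊕ S) ∧ ¬R))   (eliminate →)
≡ (¬((R ∨ S) ∧ ¬(R ∧ S) ∧ ¬R) ∨ Q) ∧ (¬Q ∨ ((R ∨ S) ∧ ¬(R ∧ S) ∧ ¬R))   (expand ⊕)
≡ (¬(R ∨ S) ∨ ¬¬(R ∧ S) ∨ ¬¬R ∨ Q) ∧ (¬Q ∨ ((R ∨ S) ∧ ¬(R ∧ S) ∧ ¬R))   (De Morgan)
≡ ((¬R ∧ ¬S) ∨ ¬¬(R ∧ S) ∨ ¬¬R ∨ Q) ∧ (¬Q ∨ ((R ∨ S) ∧ ¬(R ∧ S) ∧ ¬R))   (De Morgan)
≡ ((¬R ∧ ¬S) ∨ (R ∧ S) ∨ ¬¬R ∨ Q) ∧ (¬Q ∨ ((R ∨ S) ∧ ¬(R ∧ S) ∧ ¬R))   (double negation)
≡ ((¬R ∧ ¬S) ∨ (R ∧ S) ∨ R ∨ Q) ∧ (¬Q ∨ ((R ∨ S) ∧ ¬(R ∧ S) ∧ ¬R))   (double negation)
≡ ((¬R ∧ ¬S) ∨ (R ∧ S) ∨ R ∨ Q) ∧ (¬Q ∨ ((R ∨ S) ∧ (¬R ∨ ¬S) ∧ ¬R))   (De Morgan)
≡ (¬R ∨ R ∨ R ∨ Q) ∧ (¬R ∨ S ∨ R ∨ Q) ∧ (¬S ∨ R ∨ R ∨ Q) ∧ (¬S ∨ S ∨ R ∨ Q) ∧ (¬Q ∨ R ∨ S) ∧ (¬Q ∨ ¬R ∨ ¬S) ∧ (¬Q ∨ ¬R)   (distribute ∨ over ∧)
≡ (¬S ∨ R ∨ Q) ∧ (¬Q ∨ R ∨ S) ∧ (¬Q ∨ ¬R)   (simplify)

(¬S ∨ R ∨ Q) ∧ (¬Q ∨ R ∨ S) ∧ (¬Q ∨ ¬R)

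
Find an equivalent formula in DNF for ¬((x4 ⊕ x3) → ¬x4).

x4 ∧ ¬x3

¬((x4 ⊕ x3) → ¬x4)
≡ ¬(¬(x4 ⊕ x3) ∨ ¬x4)   [eliminate →]
≡ ¬(¬((x4 ∧ ¬x3) ∨ (¬x4 ∧ x3)) ∨ ¬x4)   [expand ⊕]
≡ ¬¬((x4 ∧ ¬x3) ∨ (¬x4 ∧ x3)) ∧ ¬¬x4   [De Morgan]
≡ ((x4 ∧ ¬x3) ∨ (¬x4 ∧ x3)) ∧ ¬¬x4   [double negation]
≡ ((x4 ∧ ¬x3) ∨ (¬x4 ∧ x3)) ∧ x4   [double negation]
≡ (x4 ∧ ¬x3 ∧ x4) ∨ (¬x4 ∧ x3 ∧ x4)   [distribute ∧ over ∨]
≡ x4 ∧ ¬x3   [simplify]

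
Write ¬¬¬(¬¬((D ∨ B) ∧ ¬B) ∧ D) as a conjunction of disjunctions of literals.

¬¬¬(¬¬((D ∨ B) ∧ ¬B) ∧ D)
⇔ ¬(¬¬((D ∨ B) ∧ ¬B) ∧ D)
⇔ ¬¬¬((D ∨ B) ∧ ¬B) ∨ ¬D
⇔ ¬((D ∨ B) ∧ ¬B) ∨ ¬D
⇔ ¬(D ∨ B) ∨ ¬¬B ∨ ¬D
⇔ (¬D ∧ ¬B) ∨ ¬¬B ∨ ¬D
⇔ (¬D ∧ ¬B) ∨ B ∨ ¬D
⇔ (¬D ∨ B ∨ ¬D) ∧ (¬B ∨ B ∨ ¬D)
⇔ ¬D ∨ B

¬D ∨ B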